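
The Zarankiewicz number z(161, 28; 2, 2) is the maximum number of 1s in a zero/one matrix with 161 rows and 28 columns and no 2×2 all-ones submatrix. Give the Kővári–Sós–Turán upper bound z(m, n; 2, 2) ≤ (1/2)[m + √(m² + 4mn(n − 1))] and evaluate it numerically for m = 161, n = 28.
z(161, 28; 2, 2) ≤ (1/2)[161 + √(161² + 4·161·28·27)] = (1/2)[161 + √512785] = 438.545

Kővári–Sós–Turán: let r_1, ..., r_161 be the row sums and z = Σ r_i the total number of 1s. Each pair of columns can share at most one row with both entries 1 (else a 2×2 all-ones block appears), so Σ_i C(r_i, 2) ≤ C(28, 2) = 378. By convexity Σ_i C(r_i, 2) ≥ 161·C(z/161, 2) = z(z − 161)/(2·161), giving z² − 161z − 161·28·27 ≤ 0 and hence z ≤ (1/2)[161 + √(25921 + 4·121716)] = (1/2)[161 + √512785] ≈ (1/2)(161 + 716.0901) = 438.545.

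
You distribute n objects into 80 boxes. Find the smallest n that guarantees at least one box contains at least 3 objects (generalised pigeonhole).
n = (3 − 1)·80 + 1 = 161

By the generalised pigeonhole principle, to guarantee some box contains ≥ r objects we need more than (r − 1) · k objects total. Threshold: n = (r − 1) · k + 1. With r = 3 and k = 80: n = 2 · 80 + 1 = 160 + 1 = 161. For n = 160 = 2 · 80, we can put exactly 2 objects in every box, avoiding 3 in any single one — so 161 is tight.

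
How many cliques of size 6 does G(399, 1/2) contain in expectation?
E[# K_6] = C(399, 6) · (1/2)^C(6, 2) = 5396379471021 / 2^15 ≈ 164684432.099030

For each 6-subset S of vertices (there are C(399, 6) = 5396379471021 such S), let X_S = 1 if S induces a K_6 (all C(6, 2) = 15 edges present). Then P(X_S = 1) = (1/2)^15 = 1/32768. By linearity of expectation, E[# K_6] = C(399, 6) · (1/2)^15 = 5396379471021 / 32768 ≈ 164684432.099030.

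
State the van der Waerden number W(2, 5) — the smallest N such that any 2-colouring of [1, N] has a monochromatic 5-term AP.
W(2, 5) = 178

W(2, 5) = 178. The lower bound W(2, 5) > 177 comes from an explicit good 2-colouring of [1, 177]; the upper bound W(2, 5) ≤ 178 was verified by exhaustive search over 2-colourings of [1, 178].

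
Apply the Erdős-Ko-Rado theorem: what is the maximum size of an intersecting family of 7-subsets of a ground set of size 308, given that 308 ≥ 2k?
max |F| = C(307, 6) = 1107006828852

The Erdős-Ko-Rado theorem states: for n ≥ 2k, an intersecting family of k-subsets of an n-element set has size at most C(n − 1, k − 1), with equality for 'star' families {A ⊆ [n] : |A| = k, i ∈ A} (fix an element i). For n = 308, k = 7: C(307, 6) = 1107006828852.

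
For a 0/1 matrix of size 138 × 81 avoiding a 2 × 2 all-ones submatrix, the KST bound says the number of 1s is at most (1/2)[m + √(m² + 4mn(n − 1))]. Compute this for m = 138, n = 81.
z(138, 81; 2, 2) ≤ (1/2)[138 + √(138² + 4·138·81·80)] = (1/2)[138 + √3596004] = 1017.1566

Kővári–Sós–Turán: let r_1, ..., r_138 be the row sums and z = Σ r_i the total number of 1s. Each pair of columns can share at most one row with both entries 1 (else a 2×2 all-ones block appears), so Σ_i C(r_i, 2) ≤ C(81, 2) = 3240. By convexity Σ_i C(r_i, 2) ≥ 138·C(z/138, 2) = z(z − 138)/(2·138), giving z² − 138z − 138·81·80 ≤ 0 and hence z ≤ (1/2)[138 + √(19044 + 4·894240)] = (1/2)[138 + √3596004] ≈ (1/2)(138 + 1896.3133) = 1017.1566.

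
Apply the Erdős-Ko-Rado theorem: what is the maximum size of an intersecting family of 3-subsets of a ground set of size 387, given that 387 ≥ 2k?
max |F| = C(386, 2) = 74305

Erdős-Ko-Rado (1961): when n ≥ 2k, max |F| = C(n−1, k−1). The bound is attained by the star {A : i ∈ A} for any fixed i ∈ [n]. Here C(387−1, 3−1) = C(386, 2) = 74305.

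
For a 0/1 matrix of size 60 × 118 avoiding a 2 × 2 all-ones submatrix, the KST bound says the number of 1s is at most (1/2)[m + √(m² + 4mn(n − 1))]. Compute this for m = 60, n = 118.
z(60, 118; 2, 2) ≤ (1/2)[60 + √(60² + 4·60·118·117)] = (1/2)[60 + √3317040] = 940.6371

Kővári–Sós–Turán: let r_1, ..., r_60 be the row sums and z = Σ r_i the total number of 1s. Each pair of columns can share at most one row with both entries 1 (else a 2×2 all-ones block appears), so Σ_i C(r_i, 2) ≤ C(118, 2) = 6903. By convexity Σ_i C(r_i, 2) ≥ 60·C(z/60, 2) = z(z − 60)/(2·60), giving z² − 60z − 60·118·117 ≤ 0 and hence z ≤ (1/2)[60 + √(3600 + 4·828360)] = (1/2)[60 + √3317040] ≈ (1/2)(60 + 1821.2743) = 940.6371.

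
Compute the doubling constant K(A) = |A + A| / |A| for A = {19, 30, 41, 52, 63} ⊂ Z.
K = |A + A| / |A| = 9/5

Enumerate A + A = {a + b : a, b ∈ A}. With |A| = 5, there are |A|^2 = 25 ordered sum pairs; collecting distinct values, A + A = {38, 49, 60, 71, 82, 93, 104, 115, 126}, so |A + A| = 9. Thus K = 9/5. Here |A + A| = 2|A| − 1 = 9, the minimum possible — so K = 9/5 is minimal, which holds iff A is an arithmetic progression.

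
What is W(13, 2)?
W(13, 2) = 13 + 1 = 14

A 2-term AP is any pair of integers, so a monochromatic 2-AP exists iff some colour is used at least twice. With 13 colours, the colouring i ↦ i on {1, ..., 13} uses each colour once, avoiding any monochromatic pair, so W(13, 2) > 13. For {1, ..., 14}, pigeonhole forces two integers of the same colour, which form a monochromatic 2-AP. Hence W(13, 2) = 14.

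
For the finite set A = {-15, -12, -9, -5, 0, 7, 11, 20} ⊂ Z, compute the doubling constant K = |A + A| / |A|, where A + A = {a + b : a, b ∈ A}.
K = |A + A| / |A| = 32/8 = 4

Enumerate A + A = {a + b : a, b ∈ A}. With |A| = 8, there are |A|^2 = 64 ordered sum pairs; collecting distinct values, A + A = {-30, -27, -24, -21, -20, -18, -17, -15, -14, -12, -10, -9, -8, -5, -4, -2, -1, 0, 2, 5, 6, 7, 8, 11, 14, 15, 18, 20, 22, 27, 31, 40}, so |A + A| = 32. Thus K = 32/8 = 4. For comparison, the minimum possible |A + A| over all 8-element sets is 2·8 − 1 = 15 (so min K = 15/8), attained only by arithmetic progressions.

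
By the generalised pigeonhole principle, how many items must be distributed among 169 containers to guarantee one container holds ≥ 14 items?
n = (14 − 1)·169 + 1 = 2198

By the generalised pigeonhole principle, to guarantee some box contains ≥ r objects we need more than (r − 1) · k objects total. Threshold: n = (r − 1) · k + 1. With r = 14 and k = 169: n = 13 · 169 + 1 = 2197 + 1 = 2198. For n = 2197 = 13 · 169, we can put exactly 13 objects in every box, avoiding 14 in any single one — so 2198 is tight.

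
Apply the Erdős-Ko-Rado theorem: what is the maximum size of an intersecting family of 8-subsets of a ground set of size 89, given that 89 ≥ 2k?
max |F| = C(88, 7) = 6348337336

Erdős-Ko-Rado (1961): when n ≥ 2k, max |F| = C(n−1, k−1). The bound is attained by the star {A : i ∈ A} for any fixed i ∈ [n]. Here C(89−1, 8−1) = C(88, 7) = 6348337336.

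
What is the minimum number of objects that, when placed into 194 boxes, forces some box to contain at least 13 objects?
n = (13 − 1)·194 + 1 = 2329

By the generalised pigeonhole principle, to guarantee some box contains ≥ r objects we need more than (r − 1) · k objects total. Threshold: n = (r − 1) · k + 1. With r = 13 and k = 194: n = 12 · 194 + 1 = 2328 + 1 = 2329. For n = 2328 = 12 · 194, we can put exactly 12 objects in every box, avoiding 13 in any single one — so 2329 is tight.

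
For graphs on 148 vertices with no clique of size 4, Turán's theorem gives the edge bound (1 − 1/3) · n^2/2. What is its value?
Turán density bound = (2/3) · 148^2/2 = 21904/3 ≈ 7301.3333

Turán's theorem: ex(n, K_{r+1}) is achieved by the complete r-partite Turán graph T(n, r) with parts as balanced as possible, and is at most (1 − 1/r) · n^2/2. For r = 3, n = 148: the density bound is (2/3) · 21904/2 = 21904/3 ≈ 7301.3333. The integer-valued extremum is e(T(148, 3)) = 7301, which is strictly less than the density bound 21904/3 since 3 ∤ 148 (the parts of T(148, 3) cannot all be equal).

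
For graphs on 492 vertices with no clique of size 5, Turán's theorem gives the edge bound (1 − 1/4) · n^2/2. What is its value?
Turán density bound = (3/4) · 492^2/2 = 90774

Turán's theorem: ex(n, K_{r+1}) is achieved by the complete r-partite Turán graph T(n, r) with parts as balanced as possible, and is at most (1 − 1/r) · n^2/2. For r = 4, n = 492: the density bound is (3/4) · 242064/2 = 90774. Since 4 ∣ 492, the Turán graph T(492, 4) has parts of equal size 123, and its edge count e(T(492, 4)) = 90774 attains the density bound exactly.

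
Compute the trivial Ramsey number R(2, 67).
R(2, 67) = 67

R(2, k) = k for all k ≥ 2: in a 2-colouring of K_k, either some edge is red (a red K_2) or all edges are blue (a blue K_k). And K_{66} coloured all-blue has no blue K_67, so R(2, 67) > 66. Hence R(2, 67) = 67.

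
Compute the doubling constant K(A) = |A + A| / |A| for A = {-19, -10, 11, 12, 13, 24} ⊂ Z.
K = |A + A| / |A| = 20/6 = 10/3

Enumerate A + A = {a + b : a, b ∈ A}. With |A| = 6, there are |A|^2 = 36 ordered sum pairs; collecting distinct values, A + A = {-38, -29, -20, -8, -7, -6, 1, 2, 3, 5, 14, 22, 23, 24, 25, 26, 35, 36, 37, 48}, so |A + A| = 20. Thus K = 20/6 = 10/3. For comparison, the minimum possible |A + A| over all 6-element sets is 2·6 − 1 = 11 (so min K = 11/6), attained only by arithmetic progressions.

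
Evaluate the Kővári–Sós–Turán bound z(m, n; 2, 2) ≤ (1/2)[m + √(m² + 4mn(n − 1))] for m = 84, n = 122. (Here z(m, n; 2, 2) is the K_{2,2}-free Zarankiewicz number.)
z(84, 122; 2, 2) ≤ (1/2)[84 + √(84² + 4·84·122·121)] = (1/2)[84 + √4967088] = 1156.3482

Kővári–Sós–Turán: let r_1, ..., r_84 be the row sums and z = Σ r_i the total number of 1s. Each pair of columns can share at most one row with both entries 1 (else a 2×2 all-ones block appears), so Σ_i C(r_i, 2) ≤ C(122, 2) = 7381. By convexity Σ_i C(r_i, 2) ≥ 84·C(z/84, 2) = z(z − 84)/(2·84), giving z² − 84z − 84·122·121 ≤ 0 and hence z ≤ (1/2)[84 + √(7056 + 4·1240008)] = (1/2)[84 + √4967088] ≈ (1/2)(84 + 2228.6965) = 1156.3482.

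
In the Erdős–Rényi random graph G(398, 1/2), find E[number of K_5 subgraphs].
E[# K_5] = C(398, 5) · (1/2)^C(5, 2) = 81148563474 / 2^10 = 40574281737/512 ≈ 79246644.017578

For each 5-subset S of vertices (there are C(398, 5) = 81148563474 such S), let X_S = 1 if S induces a K_5 (all C(5, 2) = 10 edges present). Then P(X_S = 1) = (1/2)^10 = 1/1024. By linearity of expectation, E[# K_5] = C(398, 5) · (1/2)^10 = 81148563474 / 1024 = 40574281737/512 ≈ 79246644.017578.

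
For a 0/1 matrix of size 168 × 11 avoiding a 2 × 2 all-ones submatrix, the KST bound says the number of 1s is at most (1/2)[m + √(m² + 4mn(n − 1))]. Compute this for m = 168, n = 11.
z(168, 11; 2, 2) ≤ (1/2)[168 + √(168² + 4·168·11·10)] = (1/2)[168 + √102144] = 243.7999

Kővári–Sós–Turán: let r_1, ..., r_168 be the row sums and z = Σ r_i the total number of 1s. Each pair of columns can share at most one row with both entries 1 (else a 2×2 all-ones block appears), so Σ_i C(r_i, 2) ≤ C(11, 2) = 55. By convexity Σ_i C(r_i, 2) ≥ 168·C(z/168, 2) = z(z − 168)/(2·168), giving z² − 168z − 168·11·10 ≤ 0 and hence z ≤ (1/2)[168 + √(28224 + 4·18480)] = (1/2)[168 + √102144] ≈ (1/2)(168 + 319.5997) = 243.7999.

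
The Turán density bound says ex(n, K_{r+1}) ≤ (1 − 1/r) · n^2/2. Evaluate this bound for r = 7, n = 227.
Turán density bound = (6/7) · 227^2/2 = 154587/7 ≈ 22083.8571

Turán's theorem: ex(n, K_{r+1}) is achieved by the complete r-partite Turán graph T(n, r) with parts as balanced as possible, and is at most (1 − 1/r) · n^2/2. For r = 7, n = 227: the density bound is (6/7) · 51529/2 = 154587/7 ≈ 22083.8571. The integer-valued extremum is e(T(227, 7)) = 22083, which is strictly less than the density bound 154587/7 since 7 ∤ 227 (the parts of T(227, 7) cannot all be equal).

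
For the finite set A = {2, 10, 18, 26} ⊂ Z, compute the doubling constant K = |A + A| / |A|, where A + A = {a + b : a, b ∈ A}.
K = |A + A| / |A| = 7/4

Enumerate A + A = {a + b : a, b ∈ A}. With |A| = 4, there are |A|^2 = 16 ordered sum pairs; collecting distinct values, A + A = {4, 12, 20, 28, 36, 44, 52}, so |A + A| = 7. Thus K = 7/4. Here |A + A| = 2|A| − 1 = 7, the minimum possible — so K = 7/4 is minimal, which holds iff A is an arithmetic progression.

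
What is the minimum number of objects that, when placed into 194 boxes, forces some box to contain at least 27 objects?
n = (27 − 1)·194 + 1 = 5045

By the generalised pigeonhole principle, to guarantee some box contains ≥ r objects we need more than (r − 1) · k objects total. Threshold: n = (r − 1) · k + 1. With r = 27 and k = 194: n = 26 · 194 + 1 = 5044 + 1 = 5045. For n = 5044 = 26 · 194, we can put exactly 26 objects in every box, avoiding 27 in any single one — so 5045 is tight.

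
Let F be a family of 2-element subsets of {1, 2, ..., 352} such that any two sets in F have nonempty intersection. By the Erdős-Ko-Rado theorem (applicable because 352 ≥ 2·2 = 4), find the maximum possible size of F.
max |F| = C(351, 1) = 351

Erdős-Ko-Rado (1961): when n ≥ 2k, max |F| = C(n−1, k−1). The bound is attained by the star {A : i ∈ A} for any fixed i ∈ [n]. Here C(352−1, 2−1) = C(351, 1) = 351.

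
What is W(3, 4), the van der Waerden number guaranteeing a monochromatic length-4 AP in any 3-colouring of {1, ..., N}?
W(3, 4) = 293

W(3, 4) = 293. The lower bound W(3, 4) > 292 comes from an explicit good 3-colouring of [1, 292]; the upper bound W(3, 4) ≤ 293 was verified by exhaustive search over 3-colourings of [1, 293].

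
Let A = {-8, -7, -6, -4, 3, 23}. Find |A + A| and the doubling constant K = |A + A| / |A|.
K = |A + A| / |A| = 19/6

Enumerate A + A = {a + b : a, b ∈ A}. With |A| = 6, there are |A|^2 = 36 ordered sum pairs; collecting distinct values, A + A = {-16, -15, -14, -13, -12, -11, -10, -8, -5, -4, -3, -1, 6, 15, 16, 17, 19, 26, 46}, so |A + A| = 19. Thus K = 19/6. For comparison, the minimum possible |A + A| over all 6-element sets is 2·6 − 1 = 11 (so min K = 11/6), attained only by arithmetic progressions.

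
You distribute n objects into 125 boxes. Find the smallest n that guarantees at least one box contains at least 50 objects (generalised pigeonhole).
n = (50 − 1)·125 + 1 = 6126

By the generalised pigeonhole principle, to guarantee some box contains ≥ r objects we need more than (r − 1) · k objects total. Threshold: n = (r − 1) · k + 1. With r = 50 and k = 125: n = 49 · 125 + 1 = 6125 + 1 = 6126. For n = 6125 = 49 · 125, we can put exactly 49 objects in every box, avoiding 50 in any single one — so 6126 is tight.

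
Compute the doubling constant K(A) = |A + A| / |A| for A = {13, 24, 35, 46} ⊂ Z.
K = |A + A| / |A| = 7/4

Enumerate A + A = {a + b : a, b ∈ A}. With |A| = 4, there are |A|^2 = 16 ordered sum pairs; collecting distinct values, A + A = {26, 37, 48, 59, 70, 81, 92}, so |A + A| = 7. Thus K = 7/4. Here |A + A| = 2|A| − 1 = 7, the minimum possible — so K = 7/4 is minimal, which holds iff A is an arithmetic progression.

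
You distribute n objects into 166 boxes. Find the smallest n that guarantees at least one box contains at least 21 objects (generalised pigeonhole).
n = (21 − 1)·166 + 1 = 3321

By the generalised pigeonhole principle, to guarantee some box contains ≥ r objects we need more than (r − 1) · k objects total. Threshold: n = (r − 1) · k + 1. With r = 21 and k = 166: n = 20 · 166 + 1 = 3320 + 1 = 3321. For n = 3320 = 20 · 166, we can put exactly 20 objects in every box, avoiding 21 in any single one — so 3321 is tight.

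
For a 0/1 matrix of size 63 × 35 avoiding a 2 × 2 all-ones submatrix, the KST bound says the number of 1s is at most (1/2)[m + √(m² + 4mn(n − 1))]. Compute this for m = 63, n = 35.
z(63, 35; 2, 2) ≤ (1/2)[63 + √(63² + 4·63·35·34)] = (1/2)[63 + √303849] = 307.1125

Kővári–Sós–Turán: let r_1, ..., r_63 be the row sums and z = Σ r_i the total number of 1s. Each pair of columns can share at most one row with both entries 1 (else a 2×2 all-ones block appears), so Σ_i C(r_i, 2) ≤ C(35, 2) = 595. By convexity Σ_i C(r_i, 2) ≥ 63·C(z/63, 2) = z(z − 63)/(2·63), giving z² − 63z − 63·35·34 ≤ 0 and hence z ≤ (1/2)[63 + √(3969 + 4·74970)] = (1/2)[63 + √303849] ≈ (1/2)(63 + 551.225) = 307.1125.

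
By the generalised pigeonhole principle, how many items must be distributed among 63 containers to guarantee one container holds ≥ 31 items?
n = (31 − 1)·63 + 1 = 1891

By the generalised pigeonhole principle, to guarantee some box contains ≥ r objects we need more than (r − 1) · k objects total. Threshold: n = (r − 1) · k + 1. With r = 31 and k = 63: n = 30 · 63 + 1 = 1890 + 1 = 1891. For n = 1890 = 30 · 63, we can put exactly 30 objects in every box, avoiding 31 in any single one — so 1891 is tight.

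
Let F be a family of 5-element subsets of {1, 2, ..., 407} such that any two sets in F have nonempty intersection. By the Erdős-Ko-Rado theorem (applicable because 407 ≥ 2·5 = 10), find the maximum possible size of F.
max |F| = C(406, 4) = 1115465715

The Erdős-Ko-Rado theorem states: for n ≥ 2k, an intersecting family of k-subsets of an n-element set has size at most C(n − 1, k − 1), with equality for 'star' families {A ⊆ [n] : |A| = k, i ∈ A} (fix an element i). For n = 407, k = 5: C(406, 4) = 1115465715.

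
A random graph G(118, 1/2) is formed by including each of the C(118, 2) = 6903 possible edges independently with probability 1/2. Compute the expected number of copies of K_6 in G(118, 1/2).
E[# K_6] = C(118, 6) · (1/2)^C(6, 2) = 3295144749 / 2^15 ≈ 100559.837311

For each 6-subset S of vertices (there are C(118, 6) = 3295144749 such S), let X_S = 1 if S induces a K_6 (all C(6, 2) = 15 edges present). Then P(X_S = 1) = (1/2)^15 = 1/32768. By linearity of expectation, E[# K_6] = C(118, 6) · (1/2)^15 = 3295144749 / 32768 ≈ 100559.837311.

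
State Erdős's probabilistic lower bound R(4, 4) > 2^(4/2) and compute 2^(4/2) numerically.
2^(4/2) = 4; so R(4, 4) > 4

Colour each edge of K_n uniformly at random with red/blue. The expected number of monochromatic K_4 is C(n, 4) · 2 · 2^(−C(4,2)). If C(n, 4) · 2^(1 − C(4,2)) < 1, then with positive probability no monochromatic K_4 exists, so R(4, 4) > n. The standard estimate C(n, 4) ≤ n^4/4! shows this inequality holds whenever n ≤ 2^(4/2) (since 4! · 2^(C(4,2) − 1) > 2^(4^2/2) ≥ n^4). Hence R(4, 4) > 2^(4/2) = 4.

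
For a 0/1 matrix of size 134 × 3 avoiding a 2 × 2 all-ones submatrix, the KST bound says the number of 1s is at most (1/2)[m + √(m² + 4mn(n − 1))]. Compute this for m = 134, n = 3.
z(134, 3; 2, 2) ≤ (1/2)[134 + √(134² + 4·134·3·2)] = (1/2)[134 + √21172] = 139.753

Kővári–Sós–Turán: let r_1, ..., r_134 be the row sums and z = Σ r_i the total number of 1s. Each pair of columns can share at most one row with both entries 1 (else a 2×2 all-ones block appears), so Σ_i C(r_i, 2) ≤ C(3, 2) = 3. By convexity Σ_i C(r_i, 2) ≥ 134·C(z/134, 2) = z(z − 134)/(2·134), giving z² − 134z − 134·3·2 ≤ 0 and hence z ≤ (1/2)[134 + √(17956 + 4·804)] = (1/2)[134 + √21172] ≈ (1/2)(134 + 145.506) = 139.753.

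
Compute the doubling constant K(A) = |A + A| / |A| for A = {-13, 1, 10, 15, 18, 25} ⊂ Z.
K = |A + A| / |A| = 20/6 = 10/3

Enumerate A + A = {a + b : a, b ∈ A}. With |A| = 6, there are |A|^2 = 36 ordered sum pairs; collecting distinct values, A + A = {-26, -12, -3, 2, 5, 11, 12, 16, 19, 20, 25, 26, 28, 30, 33, 35, 36, 40, 43, 50}, so |A + A| = 20. Thus K = 20/6 = 10/3. For comparison, the minimum possible |A + A| over all 6-element sets is 2·6 − 1 = 11 (so min K = 11/6), attained only by arithmetic progressions.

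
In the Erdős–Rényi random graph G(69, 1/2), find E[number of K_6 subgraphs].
E[# K_6] = C(69, 6) · (1/2)^C(6, 2) = 119877472 / 2^15 = 3746171/1024 ≈ 3658.370117

For each 6-subset S of vertices (there are C(69, 6) = 119877472 such S), let X_S = 1 if S induces a K_6 (all C(6, 2) = 15 edges present). Then P(X_S = 1) = (1/2)^15 = 1/32768. By linearity of expectation, E[# K_6] = C(69, 6) · (1/2)^15 = 119877472 / 32768 = 3746171/1024 ≈ 3658.370117.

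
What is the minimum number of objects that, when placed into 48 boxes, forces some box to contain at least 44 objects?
n = (44 − 1)·48 + 1 = 2065

By the generalised pigeonhole principle, to guarantee some box contains ≥ r objects we need more than (r − 1) · k objects total. Threshold: n = (r − 1) · k + 1. With r = 44 and k = 48: n = 43 · 48 + 1 = 2064 + 1 = 2065. For n = 2064 = 43 · 48, we can put exactly 43 objects in every box, avoiding 44 in any single one — so 2065 is tight.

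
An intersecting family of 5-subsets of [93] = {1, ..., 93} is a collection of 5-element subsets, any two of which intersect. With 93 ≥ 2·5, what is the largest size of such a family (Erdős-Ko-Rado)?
max |F| = C(92, 4) = 2794155

Erdős-Ko-Rado (1961): when n ≥ 2k, max |F| = C(n−1, k−1). The bound is attained by the star {A : i ∈ A} for any fixed i ∈ [n]. Here C(93−1, 5−1) = C(92, 4) = 2794155.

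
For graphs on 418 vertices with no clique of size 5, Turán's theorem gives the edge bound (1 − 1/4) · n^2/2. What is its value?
Turán density bound = (3/4) · 418^2/2 = 131043/2 ≈ 65521.5

Turán's theorem: ex(n, K_{r+1}) is achieved by the complete r-partite Turán graph T(n, r) with parts as balanced as possible, and is at most (1 − 1/r) · n^2/2. For r = 4, n = 418: the density bound is (3/4) · 174724/2 = 131043/2 ≈ 65521.5. The integer-valued extremum is e(T(418, 4)) = 65521, which is strictly less than the density bound 131043/2 since 4 ∤ 418 (the parts of T(418, 4) cannot all be equal).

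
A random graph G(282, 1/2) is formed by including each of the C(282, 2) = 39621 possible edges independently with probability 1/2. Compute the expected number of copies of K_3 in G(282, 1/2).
E[# K_3] = C(282, 3) · (1/2)^C(3, 2) = 3697960 / 2^3 = 462245

For each 3-subset S of vertices (there are C(282, 3) = 3697960 such S), let X_S = 1 if S induces a K_3 (all C(3, 2) = 3 edges present). Then P(X_S = 1) = (1/2)^3 = 1/8. By linearity of expectation, E[# K_3] = C(282, 3) · (1/2)^3 = 3697960 / 8 = 462245.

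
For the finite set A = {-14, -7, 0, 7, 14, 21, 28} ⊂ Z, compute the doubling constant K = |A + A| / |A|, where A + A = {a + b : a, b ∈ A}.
K = |A + A| / |A| = 13/7

Enumerate A + A = {a + b : a, b ∈ A}. With |A| = 7, there are |A|^2 = 49 ordered sum pairs; collecting distinct values, A + A = {-28, -21, -14, -7, 0, 7, 14, 21, 28, 35, 42, 49, 56}, so |A + A| = 13. Thus K = 13/7. Here |A + A| = 2|A| − 1 = 13, the minimum possible — so K = 13/7 is minimal, which holds iff A is an arithmetic progression.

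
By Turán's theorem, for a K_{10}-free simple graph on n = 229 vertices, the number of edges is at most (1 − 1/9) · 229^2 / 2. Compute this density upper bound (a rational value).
Turán density bound = (8/9) · 229^2/2 = 209764/9 ≈ 23307.1111

Turán's theorem: ex(n, K_{r+1}) is achieved by the complete r-partite Turán graph T(n, r) with parts as balanced as possible, and is at most (1 − 1/r) · n^2/2. For r = 9, n = 229: the density bound is (8/9) · 52441/2 = 209764/9 ≈ 23307.1111. The integer-valued extremum is e(T(229, 9)) = 23306, which is strictly less than the density bound 209764/9 since 9 ∤ 229 (the parts of T(229, 9) cannot all be equal).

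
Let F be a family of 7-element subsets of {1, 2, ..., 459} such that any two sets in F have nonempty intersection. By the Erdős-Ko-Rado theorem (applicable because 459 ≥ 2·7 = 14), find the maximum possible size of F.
max |F| = C(458, 6) = 12404506066498

Erdős-Ko-Rado (1961): when n ≥ 2k, max |F| = C(n−1, k−1). The bound is attained by the star {A : i ∈ A} for any fixed i ∈ [n]. Here C(459−1, 7−1) = C(458, 6) = 12404506066498.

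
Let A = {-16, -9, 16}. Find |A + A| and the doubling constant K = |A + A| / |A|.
K = |A + A| / |A| = 6/3 = 2

Enumerate A + A = {a + b : a, b ∈ A}. With |A| = 3, there are |A|^2 = 9 ordered sum pairs; collecting distinct values, A + A = {-32, -25, -18, 0, 7, 32}, so |A + A| = 6. Thus K = 6/3 = 2. For comparison, the minimum possible |A + A| over all 3-element sets is 2·3 − 1 = 5 (so min K = 5/3), attained only by arithmetic progressions.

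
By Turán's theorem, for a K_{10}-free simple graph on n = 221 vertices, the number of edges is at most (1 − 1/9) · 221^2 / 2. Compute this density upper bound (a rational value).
Turán density bound = (8/9) · 221^2/2 = 195364/9 ≈ 21707.1111

Turán's theorem: ex(n, K_{r+1}) is achieved by the complete r-partite Turán graph T(n, r) with parts as balanced as possible, and is at most (1 − 1/r) · n^2/2. For r = 9, n = 221: the density bound is (8/9) · 48841/2 = 195364/9 ≈ 21707.1111. The integer-valued extremum is e(T(221, 9)) = 21706, which is strictly less than the density bound 195364/9 since 9 ∤ 221 (the parts of T(221, 9) cannot all be equal).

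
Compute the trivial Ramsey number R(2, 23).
R(2, 23) = 23

R(2, k) = k for all k ≥ 2: in a 2-colouring of K_k, either some edge is red (a red K_2) or all edges are blue (a blue K_k). And K_{22} coloured all-blue has no blue K_23, so R(2, 23) > 22. Hence R(2, 23) = 23.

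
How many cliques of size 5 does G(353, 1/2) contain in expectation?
E[# K_5] = C(353, 5) · (1/2)^C(5, 2) = 44395270920 / 2^10 = 5549408865/128 = 43354756.7578125

For each 5-subset S of vertices (there are C(353, 5) = 44395270920 such S), let X_S = 1 if S induces a K_5 (all C(5, 2) = 10 edges present). Then P(X_S = 1) = (1/2)^10 = 1/1024. By linearity of expectation, E[# K_5] = C(353, 5) · (1/2)^10 = 44395270920 / 1024 = 5549408865/128 = 43354756.7578125.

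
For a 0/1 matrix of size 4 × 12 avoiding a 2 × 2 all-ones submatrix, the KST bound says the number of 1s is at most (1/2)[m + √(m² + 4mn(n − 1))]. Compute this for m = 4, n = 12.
z(4, 12; 2, 2) ≤ (1/2)[4 + √(4² + 4·4·12·11)] = (1/2)[4 + √2128] = 25.0651

Kővári–Sós–Turán: let r_1, ..., r_4 be the row sums and z = Σ r_i the total number of 1s. Each pair of columns can share at most one row with both entries 1 (else a 2×2 all-ones block appears), so Σ_i C(r_i, 2) ≤ C(12, 2) = 66. By convexity Σ_i C(r_i, 2) ≥ 4·C(z/4, 2) = z(z − 4)/(2·4), giving z² − 4z − 4·12·11 ≤ 0 and hence z ≤ (1/2)[4 + √(16 + 4·528)] = (1/2)[4 + √2128] ≈ (1/2)(4 + 46.1303) = 25.0651.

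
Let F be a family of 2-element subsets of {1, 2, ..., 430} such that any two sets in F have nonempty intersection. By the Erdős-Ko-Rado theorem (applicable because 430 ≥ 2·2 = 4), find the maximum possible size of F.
max |F| = C(429, 1) = 429

The Erdős-Ko-Rado theorem states: for n ≥ 2k, an intersecting family of k-subsets of an n-element set has size at most C(n − 1, k − 1), with equality for 'star' families {A ⊆ [n] : |A| = k, i ∈ A} (fix an element i). For n = 430, k = 2: C(429, 1) = 429.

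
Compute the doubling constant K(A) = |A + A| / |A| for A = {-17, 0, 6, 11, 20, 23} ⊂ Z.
K = |A + A| / |A| = 20/6 = 10/3

Enumerate A + A = {a + b : a, b ∈ A}. With |A| = 6, there are |A|^2 = 36 ordered sum pairs; collecting distinct values, A + A = {-34, -17, -11, -6, 0, 3, 6, 11, 12, 17, 20, 22, 23, 26, 29, 31, 34, 40, 43, 46}, so |A + A| = 20. Thus K = 20/6 = 10/3. For comparison, the minimum possible |A + A| over all 6-element sets is 2·6 − 1 = 11 (so min K = 11/6), attained only by arithmetic progressions.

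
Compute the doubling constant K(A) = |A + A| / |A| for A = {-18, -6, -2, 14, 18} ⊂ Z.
K = |A + A| / |A| = 13/5

Enumerate A + A = {a + b : a, b ∈ A}. With |A| = 5, there are |A|^2 = 25 ordered sum pairs; collecting distinct values, A + A = {-36, -24, -20, -12, -8, -4, 0, 8, 12, 16, 28, 32, 36}, so |A + A| = 13. Thus K = 13/5. For comparison, the minimum possible |A + A| over all 5-element sets is 2·5 − 1 = 9 (so min K = 9/5), attained only by arithmetic progressions.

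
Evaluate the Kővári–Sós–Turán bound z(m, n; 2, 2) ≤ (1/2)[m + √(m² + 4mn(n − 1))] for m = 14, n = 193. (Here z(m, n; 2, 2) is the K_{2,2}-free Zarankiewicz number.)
z(14, 193; 2, 2) ≤ (1/2)[14 + √(14² + 4·14·193·192)] = (1/2)[14 + √2075332] = 727.3006

Kővári–Sós–Turán: let r_1, ..., r_14 be the row sums and z = Σ r_i the total number of 1s. Each pair of columns can share at most one row with both entries 1 (else a 2×2 all-ones block appears), so Σ_i C(r_i, 2) ≤ C(193, 2) = 18528. By convexity Σ_i C(r_i, 2) ≥ 14·C(z/14, 2) = z(z − 14)/(2·14), giving z² − 14z − 14·193·192 ≤ 0 and hence z ≤ (1/2)[14 + √(196 + 4·518784)] = (1/2)[14 + √2075332] ≈ (1/2)(14 + 1440.6013) = 727.3006.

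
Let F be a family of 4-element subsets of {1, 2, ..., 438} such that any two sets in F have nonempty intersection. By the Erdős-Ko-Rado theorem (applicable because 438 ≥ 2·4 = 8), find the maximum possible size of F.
max |F| = C(437, 3) = 13813570

The Erdős-Ko-Rado theorem states: for n ≥ 2k, an intersecting family of k-subsets of an n-element set has size at most C(n − 1, k − 1), with equality for 'star' families {A ⊆ [n] : |A| = k, i ∈ A} (fix an element i). For n = 438, k = 4: C(437, 3) = 13813570.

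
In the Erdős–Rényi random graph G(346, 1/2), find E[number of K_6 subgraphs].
E[# K_6] = C(346, 6) · (1/2)^C(6, 2) = 2281370098854 / 2^15 = 1140685049427/16384 ≈ 69621890.223816

For each 6-subset S of vertices (there are C(346, 6) = 2281370098854 such S), let X_S = 1 if S induces a K_6 (all C(6, 2) = 15 edges present). Then P(X_S = 1) = (1/2)^15 = 1/32768. By linearity of expectation, E[# K_6] = C(346, 6) · (1/2)^15 = 2281370098854 / 32768 = 1140685049427/16384 ≈ 69621890.223816.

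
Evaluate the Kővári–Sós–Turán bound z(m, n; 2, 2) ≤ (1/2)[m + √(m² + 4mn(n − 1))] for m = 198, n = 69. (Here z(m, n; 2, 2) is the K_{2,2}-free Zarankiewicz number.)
z(198, 69; 2, 2) ≤ (1/2)[198 + √(198² + 4·198·69·68)] = (1/2)[198 + √3755268] = 1067.9257

Kővári–Sós–Turán: let r_1, ..., r_198 be the row sums and z = Σ r_i the total number of 1s. Each pair of columns can share at most one row with both entries 1 (else a 2×2 all-ones block appears), so Σ_i C(r_i, 2) ≤ C(69, 2) = 2346. By convexity Σ_i C(r_i, 2) ≥ 198·C(z/198, 2) = z(z − 198)/(2·198), giving z² − 198z − 198·69·68 ≤ 0 and hence z ≤ (1/2)[198 + √(39204 + 4·929016)] = (1/2)[198 + √3755268] ≈ (1/2)(198 + 1937.8514) = 1067.9257.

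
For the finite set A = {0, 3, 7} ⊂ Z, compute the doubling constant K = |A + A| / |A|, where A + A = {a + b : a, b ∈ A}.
K = |A + A| / |A| = 6/3 = 2

Enumerate A + A = {a + b : a, b ∈ A}. With |A| = 3, there are |A|^2 = 9 ordered sum pairs; collecting distinct values, A + A = {0, 3, 6, 7, 10, 14}, so |A + A| = 6. Thus K = 6/3 = 2. For comparison, the minimum possible |A + A| over all 3-element sets is 2·3 − 1 = 5 (so min K = 5/3), attained only by arithmetic progressions.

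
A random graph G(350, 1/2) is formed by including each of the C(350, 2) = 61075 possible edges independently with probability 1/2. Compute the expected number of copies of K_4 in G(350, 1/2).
E[# K_4] = C(350, 4) · (1/2)^C(4, 2) = 614597725 / 2^6 = 9603089.453125

For each 4-subset S of vertices (there are C(350, 4) = 614597725 such S), let X_S = 1 if S induces a K_4 (all C(4, 2) = 6 edges present). Then P(X_S = 1) = (1/2)^6 = 1/64. By linearity of expectation, E[# K_4] = C(350, 4) · (1/2)^6 = 614597725 / 64 = 9603089.453125.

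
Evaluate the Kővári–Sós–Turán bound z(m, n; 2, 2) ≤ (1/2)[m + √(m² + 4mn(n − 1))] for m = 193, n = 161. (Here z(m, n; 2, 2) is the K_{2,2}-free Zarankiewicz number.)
z(193, 161; 2, 2) ≤ (1/2)[193 + √(193² + 4·193·161·160)] = (1/2)[193 + √19923969] = 2328.3137

Kővári–Sós–Turán: let r_1, ..., r_193 be the row sums and z = Σ r_i the total number of 1s. Each pair of columns can share at most one row with both entries 1 (else a 2×2 all-ones block appears), so Σ_i C(r_i, 2) ≤ C(161, 2) = 12880. By convexity Σ_i C(r_i, 2) ≥ 193·C(z/193, 2) = z(z − 193)/(2·193), giving z² − 193z − 193·161·160 ≤ 0 and hence z ≤ (1/2)[193 + √(37249 + 4·4971680)] = (1/2)[193 + √19923969] ≈ (1/2)(193 + 4463.6273) = 2328.3137.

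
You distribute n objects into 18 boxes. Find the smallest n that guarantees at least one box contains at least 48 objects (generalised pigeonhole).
n = (48 − 1)·18 + 1 = 847

By the generalised pigeonhole principle, to guarantee some box contains ≥ r objects we need more than (r − 1) · k objects total. Threshold: n = (r − 1) · k + 1. With r = 48 and k = 18: n = 47 · 18 + 1 = 846 + 1 = 847. For n = 846 = 47 · 18, we can put exactly 47 objects in every box, avoiding 48 in any single one — so 847 is tight.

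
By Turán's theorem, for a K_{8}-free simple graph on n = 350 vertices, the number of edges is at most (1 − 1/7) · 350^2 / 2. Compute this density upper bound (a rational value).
Turán density bound = (6/7) · 350^2/2 = 52500

Turán's theorem: ex(n, K_{r+1}) is achieved by the complete r-partite Turán graph T(n, r) with parts as balanced as possible, and is at most (1 − 1/r) · n^2/2. For r = 7, n = 350: the density bound is (6/7) · 122500/2 = 52500. Since 7 ∣ 350, the Turán graph T(350, 7) has parts of equal size 50, and its edge count e(T(350, 7)) = 52500 attains the density bound exactly.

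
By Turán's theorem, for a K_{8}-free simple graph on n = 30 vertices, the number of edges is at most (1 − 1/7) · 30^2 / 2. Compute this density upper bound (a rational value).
Turán density bound = (6/7) · 30^2/2 = 2700/7 ≈ 385.7143

Turán's theorem: ex(n, K_{r+1}) is achieved by the complete r-partite Turán graph T(n, r) with parts as balanced as possible, and is at most (1 − 1/r) · n^2/2. For r = 7, n = 30: the density bound is (6/7) · 900/2 = 2700/7 ≈ 385.7143. The integer-valued extremum is e(T(30, 7)) = 385, which is strictly less than the density bound 2700/7 since 7 ∤ 30 (the parts of T(30, 7) cannot all be equal).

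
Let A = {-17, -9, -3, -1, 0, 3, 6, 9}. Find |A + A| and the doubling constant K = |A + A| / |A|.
K = |A + A| / |A| = 26/8 = 13/4

Enumerate A + A = {a + b : a, b ∈ A}. With |A| = 8, there are |A|^2 = 64 ordered sum pairs; collecting distinct values, A + A = {-34, -26, -20, -18, -17, -14, -12, -11, -10, -9, -8, -6, -4, -3, -2, -1, 0, 2, 3, 5, 6, 8, 9, 12, 15, 18}, so |A + A| = 26. Thus K = 26/8 = 13/4. For comparison, the minimum possible |A + A| over all 8-element sets is 2·8 − 1 = 15 (so min K = 15/8), attained only by arithmetic progressions.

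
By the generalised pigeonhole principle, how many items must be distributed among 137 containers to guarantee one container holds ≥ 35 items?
n = (35 − 1)·137 + 1 = 4659

By the generalised pigeonhole principle, to guarantee some box contains ≥ r objects we need more than (r − 1) · k objects total. Threshold: n = (r − 1) · k + 1. With r = 35 and k = 137: n = 34 · 137 + 1 = 4658 + 1 = 4659. For n = 4658 = 34 · 137, we can put exactly 34 objects in every box, avoiding 35 in any single one — so 4659 is tight.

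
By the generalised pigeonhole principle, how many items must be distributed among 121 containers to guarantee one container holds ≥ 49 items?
n = (49 − 1)·121 + 1 = 5809

By the generalised pigeonhole principle, to guarantee some box contains ≥ r objects we need more than (r − 1) · k objects total. Threshold: n = (r − 1) · k + 1. With r = 49 and k = 121: n = 48 · 121 + 1 = 5808 + 1 = 5809. For n = 5808 = 48 · 121, we can put exactly 48 objects in every box, avoiding 49 in any single one — so 5809 is tight.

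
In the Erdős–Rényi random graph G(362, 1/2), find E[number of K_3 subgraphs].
E[# K_3] = C(362, 3) · (1/2)^C(3, 2) = 7840920 / 2^3 = 980115

For each 3-subset S of vertices (there are C(362, 3) = 7840920 such S), let X_S = 1 if S induces a K_3 (all C(3, 2) = 3 edges present). Then P(X_S = 1) = (1/2)^3 = 1/8. By linearity of expectation, E[# K_3] = C(362, 3) · (1/2)^3 = 7840920 / 8 = 980115.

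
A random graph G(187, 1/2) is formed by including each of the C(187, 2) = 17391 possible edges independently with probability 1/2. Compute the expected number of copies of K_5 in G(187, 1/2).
E[# K_5] = C(187, 5) · (1/2)^C(5, 2) = 1805568402 / 2^10 = 902784201/512 ≈ 1763250.392578

For each 5-subset S of vertices (there are C(187, 5) = 1805568402 such S), let X_S = 1 if S induces a K_5 (all C(5, 2) = 10 edges present). Then P(X_S = 1) = (1/2)^10 = 1/1024. By linearity of expectation, E[# K_5] = C(187, 5) · (1/2)^10 = 1805568402 / 1024 = 902784201/512 ≈ 1763250.392578.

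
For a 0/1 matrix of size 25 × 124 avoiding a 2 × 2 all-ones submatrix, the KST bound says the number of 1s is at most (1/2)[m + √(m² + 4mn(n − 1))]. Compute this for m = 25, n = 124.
z(25, 124; 2, 2) ≤ (1/2)[25 + √(25² + 4·25·124·123)] = (1/2)[25 + √1525825] = 630.1214

Kővári–Sós–Turán: let r_1, ..., r_25 be the row sums and z = Σ r_i the total number of 1s. Each pair of columns can share at most one row with both entries 1 (else a 2×2 all-ones block appears), so Σ_i C(r_i, 2) ≤ C(124, 2) = 7626. By convexity Σ_i C(r_i, 2) ≥ 25·C(z/25, 2) = z(z − 25)/(2·25), giving z² − 25z − 25·124·123 ≤ 0 and hence z ≤ (1/2)[25 + √(625 + 4·381300)] = (1/2)[25 + √1525825] ≈ (1/2)(25 + 1235.2429) = 630.1214.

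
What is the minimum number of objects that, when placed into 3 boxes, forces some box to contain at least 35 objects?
n = (35 − 1)·3 + 1 = 103

By the generalised pigeonhole principle, to guarantee some box contains ≥ r objects we need more than (r − 1) · k objects total. Threshold: n = (r − 1) · k + 1. With r = 35 and k = 3: n = 34 · 3 + 1 = 102 + 1 = 103. For n = 102 = 34 · 3, we can put exactly 34 objects in every box, avoiding 35 in any single one — so 103 is tight.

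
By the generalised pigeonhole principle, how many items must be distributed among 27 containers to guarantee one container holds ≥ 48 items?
n = (48 − 1)·27 + 1 = 1270

By the generalised pigeonhole principle, to guarantee some box contains ≥ r objects we need more than (r − 1) · k objects total. Threshold: n = (r − 1) · k + 1. With r = 48 and k = 27: n = 47 · 27 + 1 = 1269 + 1 = 1270. For n = 1269 = 47 · 27, we can put exactly 47 objects in every box, avoiding 48 in any single one — so 1270 is tight.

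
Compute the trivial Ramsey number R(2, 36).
R(2, 36) = 36

R(2, k) = k for all k ≥ 2: in a 2-colouring of K_k, either some edge is red (a red K_2) or all edges are blue (a blue K_k). And K_{35} coloured all-blue has no blue K_36, so R(2, 36) > 35. Hence R(2, 36) = 36.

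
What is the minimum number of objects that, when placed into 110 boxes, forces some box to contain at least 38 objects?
n = (38 − 1)·110 + 1 = 4071

By the generalised pigeonhole principle, to guarantee some box contains ≥ r objects we need more than (r − 1) · k objects total. Threshold: n = (r − 1) · k + 1. With r = 38 and k = 110: n = 37 · 110 + 1 = 4070 + 1 = 4071. For n = 4070 = 37 · 110, we can put exactly 37 objects in every box, avoiding 38 in any single one — so 4071 is tight.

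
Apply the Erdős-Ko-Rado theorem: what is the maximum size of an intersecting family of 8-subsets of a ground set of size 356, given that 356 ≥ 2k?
max |F| = C(355, 7) = 132836992774200

Erdős-Ko-Rado (1961): when n ≥ 2k, max |F| = C(n−1, k−1). The bound is attained by the star {A : i ∈ A} for any fixed i ∈ [n]. Here C(356−1, 8−1) = C(355, 7) = 132836992774200.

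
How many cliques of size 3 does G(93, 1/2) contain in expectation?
E[# K_3] = C(93, 3) · (1/2)^C(3, 2) = 129766 / 2^3 = 64883/4 = 16220.75

For each 3-subset S of vertices (there are C(93, 3) = 129766 such S), let X_S = 1 if S induces a K_3 (all C(3, 2) = 3 edges present). Then P(X_S = 1) = (1/2)^3 = 1/8. By linearity of expectation, E[# K_3] = C(93, 3) · (1/2)^3 = 129766 / 8 = 64883/4 = 16220.75.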